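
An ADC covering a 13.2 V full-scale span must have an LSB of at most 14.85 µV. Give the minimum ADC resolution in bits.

Number of steps required ≥ 13.2 V / 14.85 µV = 888888.89.
Need 2^N ≥ 888888.89; 2^19 = 524288, 2^20 = 1048576.
Minimum N = 20.

20 bits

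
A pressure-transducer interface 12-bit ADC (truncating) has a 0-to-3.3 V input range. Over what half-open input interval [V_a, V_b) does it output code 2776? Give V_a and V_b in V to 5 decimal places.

LSB = 3.3/2^12 = 0.806 mV.
V_a = V_low + 2776·LSB = 2.23652 V; V_b = V_low + 2777·LSB = 2.23733 V.

[2.23652 V, 2.23733 V)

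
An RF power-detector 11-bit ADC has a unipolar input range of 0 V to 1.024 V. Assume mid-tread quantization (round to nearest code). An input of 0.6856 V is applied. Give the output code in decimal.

LSB = 1.024 V / 2048 = 0.500 mV.
Input sits at 1371.200 steps above V_low.
So the output code is 1371.

code 1371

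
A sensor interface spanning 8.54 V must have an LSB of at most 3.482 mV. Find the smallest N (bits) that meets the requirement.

12 bits

Number of steps required ≥ 8.54 V / 3.482 mV = 2452.61.
Need 2^N ≥ 2452.61; 2^11 = 2048, 2^12 = 4096.
Minimum N = 12.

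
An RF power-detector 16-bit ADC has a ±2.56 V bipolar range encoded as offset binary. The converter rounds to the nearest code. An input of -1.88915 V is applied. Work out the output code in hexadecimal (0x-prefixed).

code 0x218B (decimal 8587)

Full-scale span = 5.12 V; LSB = 5.12/2^16 = 78.12 µV.
(-1.88915 − (−2.56)) / 7.8125e-05 = 8586.880 LSBs.
Round → code 8587.
In hexadecimal (0x-prefixed): 0x218B.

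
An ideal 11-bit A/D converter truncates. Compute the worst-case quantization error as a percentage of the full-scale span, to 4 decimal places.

Truncating → worst-case error = 1 LSB = V_FS/2^11, so 100/2048 = 0.0488281 % of full scale.

0.0488 %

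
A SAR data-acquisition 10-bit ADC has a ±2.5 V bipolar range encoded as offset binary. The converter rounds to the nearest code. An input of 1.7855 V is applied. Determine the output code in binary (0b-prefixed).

code 0b1101101110 (decimal 878)

LSB = 5 V / 1024 = 4.883 mV.
(1.7855 − (−2.5)) / 0.00488281 = 877.670 LSBs.
Round → code 878.
In binary (0b-prefixed): 0b1101101110.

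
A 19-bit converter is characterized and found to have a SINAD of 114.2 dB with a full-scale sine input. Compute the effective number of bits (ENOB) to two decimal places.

ENOB = (SINAD − 1.76) / 6.02 = (114.2 − 1.76)/6.02 = 18.678.

18.68 bits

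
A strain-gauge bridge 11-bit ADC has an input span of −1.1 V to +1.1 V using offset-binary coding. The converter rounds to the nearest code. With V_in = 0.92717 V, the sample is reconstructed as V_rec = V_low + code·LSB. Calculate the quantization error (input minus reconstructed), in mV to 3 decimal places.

One LSB is 2.2 V / 2048 = 1.074 mV.
(0.92717 − (−1.1))/0.00107422 = 1887.1110; round gives code 1887.
V_rec = (−1.1) + 1887·0.00107422 = 0.92705078 V.
Difference: 0.000119219 V → 0.119 mV.

0.119 mV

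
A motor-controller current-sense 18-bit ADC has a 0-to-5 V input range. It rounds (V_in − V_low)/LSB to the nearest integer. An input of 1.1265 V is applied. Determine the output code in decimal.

code 59061

Full-scale span = 5 V; LSB = 5/2^18 = 19.07 µV.
Input sits at 59061.043 steps above V_low.
So the output code is 59061.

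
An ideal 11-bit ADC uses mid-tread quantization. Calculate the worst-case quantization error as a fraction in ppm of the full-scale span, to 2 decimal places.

Rounding → worst-case error = ½ LSB = V_FS/2^12, so 1e+06/4096 = 244.141 ppm of full scale.

244.14 ppm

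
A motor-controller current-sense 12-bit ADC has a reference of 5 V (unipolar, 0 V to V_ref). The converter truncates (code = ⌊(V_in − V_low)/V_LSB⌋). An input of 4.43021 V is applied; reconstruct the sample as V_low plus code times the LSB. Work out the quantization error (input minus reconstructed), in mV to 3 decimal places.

0.278 mV

LSB = 5/2^12 = 1.221 mV.
(4.43021 − 0)/0.0012207 = 3629.2280; ⌊·⌋ gives code 3629.
Reconstructed: 4.4299316 V.
Difference: 0.000278359 V → 0.278 mV.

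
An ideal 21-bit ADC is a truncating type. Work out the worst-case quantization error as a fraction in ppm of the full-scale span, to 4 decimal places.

Truncating → worst-case error = 1 LSB = V_FS/2^21, so 1e+06/2097152 = 0.476837 ppm of full scale.

0.4768 ppm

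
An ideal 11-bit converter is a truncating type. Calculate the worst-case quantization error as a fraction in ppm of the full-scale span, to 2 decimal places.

488.28 ppm

Truncating → worst-case error = 1 LSB = V_FS/2^11, so 1e+06/2048 = 488.281 ppm of full scale.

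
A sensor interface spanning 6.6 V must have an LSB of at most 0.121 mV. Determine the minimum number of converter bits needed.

16 bits

Number of steps required ≥ 6.6 V / 0.121 mV = 54545.45.
Need 2^N ≥ 54545.45; 2^15 = 32768, 2^16 = 65536.
Minimum N = 16.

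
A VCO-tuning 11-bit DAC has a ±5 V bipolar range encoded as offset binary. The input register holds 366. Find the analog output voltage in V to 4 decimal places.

LSB = 10 V / 2^11 = 4.883 mV.
V_out = (−5) + 366 × 0.00488281 V = -3.21289 V.

-3.2129 V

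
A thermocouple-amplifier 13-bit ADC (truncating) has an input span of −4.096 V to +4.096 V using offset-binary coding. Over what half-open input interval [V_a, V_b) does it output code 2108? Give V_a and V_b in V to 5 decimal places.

LSB = 8.192/2^13 = 1.000 mV.
V_a = V_low + 2108·LSB = -1.988 V; V_b = V_low + 2109·LSB = -1.987 V.

[-1.98800 V, -1.98700 V)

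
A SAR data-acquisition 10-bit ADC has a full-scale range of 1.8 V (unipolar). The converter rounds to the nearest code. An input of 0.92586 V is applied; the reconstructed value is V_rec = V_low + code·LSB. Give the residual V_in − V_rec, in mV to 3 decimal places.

Step size: 1.8 V ÷ 2^10 = 1.758 mV.
(0.92586 − 0)/0.00175781 = 526.7115; round gives code 527.
Reconstructed: 0.92636719 V.
V_in − V_rec = -0.000507188 V = -0.507 mV.

-0.507 mV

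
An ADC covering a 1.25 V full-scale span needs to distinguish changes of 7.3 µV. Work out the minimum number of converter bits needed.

Number of steps required ≥ 1.25 V / 7.3 µV = 171232.88.
Need 2^N ≥ 171232.88; 2^17 = 131072, 2^18 = 262144.
Minimum N = 18.

18 bits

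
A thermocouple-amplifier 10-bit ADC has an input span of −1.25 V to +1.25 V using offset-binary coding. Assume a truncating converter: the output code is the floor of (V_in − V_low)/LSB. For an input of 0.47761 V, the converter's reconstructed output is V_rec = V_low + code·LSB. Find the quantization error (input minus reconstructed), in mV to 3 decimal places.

1.536 mV

Step size: 2.5 V ÷ 2^10 = 2.441 mV.
Scaled input = 707.6291 LSBs, so code = 707.
V_rec = (−1.25) + 707·0.00244141 = 0.47607422 V.
V_in − V_rec = 0.00153578 V = 1.536 mV.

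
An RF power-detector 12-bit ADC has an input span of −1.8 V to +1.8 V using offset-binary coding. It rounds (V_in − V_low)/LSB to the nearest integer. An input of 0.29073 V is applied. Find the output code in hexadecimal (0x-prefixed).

LSB = 3.6 V / 4096 = 0.879 mV.
(0.29073 − (−1.8)) / 0.000878906 = 2378.786 LSBs.
round(2378.786) = 2379.
In hexadecimal (0x-prefixed): 0x94B.

code 0x94B (decimal 2379)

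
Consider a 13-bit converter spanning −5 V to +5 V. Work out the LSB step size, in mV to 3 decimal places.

Full-scale span = 10 V.
LSB = 10 / 2^13 = 10 / 8192 = 0.0012207 V = 1.221 mV.

1.221 mV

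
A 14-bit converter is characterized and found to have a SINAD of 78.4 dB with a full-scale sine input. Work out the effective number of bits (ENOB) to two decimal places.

12.73 bits

ENOB = (SINAD − 1.76) / 6.02 = (78.4 − 1.76)/6.02 = 12.731.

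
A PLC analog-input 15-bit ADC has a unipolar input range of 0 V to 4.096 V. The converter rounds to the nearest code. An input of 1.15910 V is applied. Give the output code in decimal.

code 9273

Full-scale span = 4.096 V; LSB = 4.096/2^15 = 125.00 µV.
(1.15910 − 0) / 0.000125 = 9272.800 LSBs.
So the output code is 9273.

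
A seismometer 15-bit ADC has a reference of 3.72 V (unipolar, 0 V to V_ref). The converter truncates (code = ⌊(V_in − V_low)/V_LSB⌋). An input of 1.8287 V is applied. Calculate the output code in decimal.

With 32768 levels over 3.72 V, one step is 113.53 µV.
(1.8287 − 0) / 0.000113525 = 16108.291 LSBs.
⌊·⌋(16108.291) = 16108.

code 16108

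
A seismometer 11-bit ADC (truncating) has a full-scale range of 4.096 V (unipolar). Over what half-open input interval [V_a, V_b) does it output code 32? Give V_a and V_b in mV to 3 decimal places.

[64.000 mV, 66.000 mV)

LSB = 4.096/2^11 = 2.000 mV.
V_a = V_low + 32·LSB = 0.064 V; V_b = V_low + 33·LSB = 0.066 V.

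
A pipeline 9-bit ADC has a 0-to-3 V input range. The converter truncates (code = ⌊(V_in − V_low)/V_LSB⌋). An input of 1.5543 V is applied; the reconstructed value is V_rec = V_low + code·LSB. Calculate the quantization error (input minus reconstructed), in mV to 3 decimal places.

LSB = 3/2^9 = 5.859 mV.
(1.5543 − 0)/0.00585938 = 265.2672; ⌊·⌋ gives code 265.
V_rec = 0 + 265·0.00585938 = 1.5527344 V.
Difference: 0.00156562 V → 1.566 mV.

1.566 mV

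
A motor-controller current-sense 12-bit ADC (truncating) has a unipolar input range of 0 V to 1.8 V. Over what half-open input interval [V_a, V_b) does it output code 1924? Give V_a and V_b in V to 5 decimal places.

LSB = 1.8/2^12 = 439.45 µV.
V_a = V_low + 1924·LSB = 0.845508 V; V_b = V_low + 1925·LSB = 0.845947 V.

[0.84551 V, 0.84595 V)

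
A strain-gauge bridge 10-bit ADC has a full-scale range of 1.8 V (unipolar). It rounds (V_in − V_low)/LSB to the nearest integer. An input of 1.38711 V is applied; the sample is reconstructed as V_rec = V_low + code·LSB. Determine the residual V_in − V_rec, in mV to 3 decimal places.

0.196 mV

One LSB is 1.8 V / 1024 = 1.758 mV.
(V_in − V_low)/LSB = (1.38711 − 0)/0.00175781 = 789.1115 → code 789 (round).
Reconstructed: 1.3869141 V.
V_in − V_rec = 0.000195938 V = 0.196 mV.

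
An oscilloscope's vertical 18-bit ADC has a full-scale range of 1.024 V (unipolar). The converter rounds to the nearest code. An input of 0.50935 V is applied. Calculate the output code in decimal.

code 130394

With 262144 levels over 1.024 V, one step is 3.91 µV.
(0.50935 − 0) / 3.90625e-06 = 130393.600 LSBs.
round(130393.600) = 130394.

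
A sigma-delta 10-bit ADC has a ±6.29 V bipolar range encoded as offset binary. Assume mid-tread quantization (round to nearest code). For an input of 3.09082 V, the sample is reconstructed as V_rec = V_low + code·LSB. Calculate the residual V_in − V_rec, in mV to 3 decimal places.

LSB = 12.58/2^10 = 12.285 mV.
(3.09082 − (−6.29))/0.0122852 = 763.5898; round gives code 764.
V_rec = (−6.29) + 764·0.0122852 = 3.0958594 V.
V_in − V_rec = -0.00503937 V = -5.039 mV.

-5.039 mV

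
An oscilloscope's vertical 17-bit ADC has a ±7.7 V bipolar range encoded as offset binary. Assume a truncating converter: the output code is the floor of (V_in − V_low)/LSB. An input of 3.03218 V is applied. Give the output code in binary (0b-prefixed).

code 0b10110010011001111 (decimal 91343)

With 131072 levels over 15.4 V, one step is 117.49 µV.
(3.03218 − (−7.7)) / 0.000117493 = 91343.396 LSBs.
Floor → code 91343.
In binary (0b-prefixed): 0b10110010011001111.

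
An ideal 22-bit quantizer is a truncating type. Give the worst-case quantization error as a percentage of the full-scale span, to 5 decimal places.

Truncating → worst-case error = 1 LSB = V_FS/2^22, so 100/4194304 = 2.38419e-05 % of full scale.

0.00002 %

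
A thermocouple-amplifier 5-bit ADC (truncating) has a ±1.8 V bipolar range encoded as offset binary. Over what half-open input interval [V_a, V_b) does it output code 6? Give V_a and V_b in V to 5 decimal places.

[-1.12500 V, -1.01250 V)

LSB = 3.6/2^5 = 112.500 mV.
V_a = V_low + 6·LSB = -1.125 V; V_b = V_low + 7·LSB = -1.0125 V.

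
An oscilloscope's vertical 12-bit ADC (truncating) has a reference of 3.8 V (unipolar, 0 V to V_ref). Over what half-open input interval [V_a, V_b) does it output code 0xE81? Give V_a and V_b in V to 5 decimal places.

LSB = 3.8/2^12 = 0.928 mV.
Code 0xE81 = 3713 decimal.
V_a = V_low + 3713·LSB = 3.44468 V; V_b = V_low + 3714·LSB = 3.44561 V.

[3.44468 V, 3.44561 V)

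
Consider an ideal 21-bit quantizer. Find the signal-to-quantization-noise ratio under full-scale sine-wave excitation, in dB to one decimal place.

SNR ≈ 6.02·N + 1.76 dB = 6.02·21 + 1.76 = 128.18 dB.

128.2 dB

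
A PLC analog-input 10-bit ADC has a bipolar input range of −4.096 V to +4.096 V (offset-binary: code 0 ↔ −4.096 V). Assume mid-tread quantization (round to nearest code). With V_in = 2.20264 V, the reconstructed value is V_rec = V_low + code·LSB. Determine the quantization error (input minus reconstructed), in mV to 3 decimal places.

Step size: 8.192 V ÷ 2^10 = 8.000 mV.
Scaled input = 787.3300 LSBs, so code = 787.
Code 787 maps back to (−4.096) + 787×0.008 V = 2.2 V.
V_in − V_rec = 0.00264 V = 2.640 mV.

2.640 mV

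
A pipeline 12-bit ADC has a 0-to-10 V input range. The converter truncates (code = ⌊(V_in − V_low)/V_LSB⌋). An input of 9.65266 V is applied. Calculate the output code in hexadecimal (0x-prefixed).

With 4096 levels over 10 V, one step is 2.441 mV.
(9.65266 − 0) / 0.00244141 = 3953.730 LSBs.
⌊·⌋(3953.730) = 3953.
In hexadecimal (0x-prefixed): 0xF71.

code 0xF71 (decimal 3953)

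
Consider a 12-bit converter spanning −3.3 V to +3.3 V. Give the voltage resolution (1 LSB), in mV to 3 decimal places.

Full-scale span = 6.6 V.
LSB = 6.6 / 2^12 = 6.6 / 4096 = 0.00161133 V = 1.611 mV.

1.611 mV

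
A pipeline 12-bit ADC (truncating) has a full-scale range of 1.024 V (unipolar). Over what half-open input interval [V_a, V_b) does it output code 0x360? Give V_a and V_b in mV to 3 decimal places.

[216.000 mV, 216.250 mV)

LSB = 1.024/2^12 = 250.00 µV.
Code 0x360 = 864 decimal.
V_a = V_low + 864·LSB = 0.216 V; V_b = V_low + 865·LSB = 0.21625 V.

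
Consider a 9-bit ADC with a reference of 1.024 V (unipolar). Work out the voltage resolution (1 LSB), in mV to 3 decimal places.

Full-scale span = 1.024 V.
LSB = 1.024 / 2^9 = 1.024 / 512 = 0.002 V = 2.000 mV.

2.000 mV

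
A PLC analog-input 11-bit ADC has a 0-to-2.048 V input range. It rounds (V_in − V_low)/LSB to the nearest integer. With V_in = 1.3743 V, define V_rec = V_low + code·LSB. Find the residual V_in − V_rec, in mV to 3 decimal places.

Step size: 2.048 V ÷ 2^11 = 1.000 mV.
(1.3743 − 0)/0.001 = 1374.3000; round gives code 1374.
Reconstructed: 1.374 V.
V_in − V_rec = 0.0003 V = 0.300 mV.

0.300 mV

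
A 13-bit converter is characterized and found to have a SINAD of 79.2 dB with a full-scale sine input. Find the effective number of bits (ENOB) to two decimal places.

ENOB = (SINAD − 1.76) / 6.02 = (79.2 − 1.76)/6.02 = 12.864.

12.86 bits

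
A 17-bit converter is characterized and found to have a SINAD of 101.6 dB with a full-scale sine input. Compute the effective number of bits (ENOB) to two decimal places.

16.58 bits

ENOB = (SINAD − 1.76) / 6.02 = (101.6 − 1.76)/6.02 = 16.585.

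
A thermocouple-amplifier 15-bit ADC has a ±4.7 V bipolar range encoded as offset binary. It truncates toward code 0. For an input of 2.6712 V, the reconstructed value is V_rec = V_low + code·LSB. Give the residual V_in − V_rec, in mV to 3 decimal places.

0.198 mV

LSB = 9.4/2^15 = 286.87 µV.
(V_in − V_low)/LSB = (2.6712 − (−4.7))/0.000286865 = 25695.6895 → code 25695 (floor).
Reconstructed: 2.6710022 V.
Difference: 0.000197803 V → 0.198 mV.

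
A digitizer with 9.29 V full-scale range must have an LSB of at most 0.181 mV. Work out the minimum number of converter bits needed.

Number of steps required ≥ 9.29 V / 0.181 mV = 51325.97.
Need 2^N ≥ 51325.97; 2^15 = 32768, 2^16 = 65536.
Minimum N = 16.

16 bits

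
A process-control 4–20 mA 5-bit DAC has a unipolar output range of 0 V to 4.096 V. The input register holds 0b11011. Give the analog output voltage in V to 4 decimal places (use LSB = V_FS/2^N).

3.4560 V

LSB = 4.096 V / 2^5 = 128.000 mV.
Code 0b11011 = 27 decimal.
V_out = 0 + 27 × 0.128 V = 3.456 V.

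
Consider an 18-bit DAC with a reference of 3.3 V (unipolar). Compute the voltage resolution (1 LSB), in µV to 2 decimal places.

12.59 µV

Full-scale span = 3.3 V.
LSB = 3.3 / 2^18 = 3.3 / 262144 = 1.25885e-05 V = 12.59 µV.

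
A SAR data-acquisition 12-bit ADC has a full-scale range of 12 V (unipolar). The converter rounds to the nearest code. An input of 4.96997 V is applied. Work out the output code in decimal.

code 1696

Full-scale span = 12 V; LSB = 12/2^12 = 2.930 mV.
Input sits at 1696.416 steps above V_low.
round(1696.416) = 1696.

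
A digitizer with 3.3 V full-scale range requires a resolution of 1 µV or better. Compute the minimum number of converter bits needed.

Number of steps required ≥ 3.3 V / 1 µV = 3300000.00.
Need 2^N ≥ 3300000.00; 2^21 = 2097152, 2^22 = 4194304.
Minimum N = 22.

22 bits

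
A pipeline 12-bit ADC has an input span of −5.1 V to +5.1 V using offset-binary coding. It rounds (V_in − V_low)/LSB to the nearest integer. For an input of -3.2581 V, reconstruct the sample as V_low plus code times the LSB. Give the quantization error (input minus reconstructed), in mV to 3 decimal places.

-0.873 mV

One LSB is 10.2 V / 4096 = 2.490 mV.
(-3.2581 − (−5.1))/0.00249023 = 739.6493; round gives code 740.
V_rec = (−5.1) + 740·0.00249023 = -3.2572266 V.
Error = -3.2581 − (−3.2572266) = -0.000873437 V = -0.873 mV.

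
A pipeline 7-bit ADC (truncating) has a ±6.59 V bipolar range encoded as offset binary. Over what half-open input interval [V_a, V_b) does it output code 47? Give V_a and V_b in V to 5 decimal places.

LSB = 13.18/2^7 = 102.969 mV.
V_a = V_low + 47·LSB = -1.75047 V; V_b = V_low + 48·LSB = -1.6475 V.

[-1.75047 V, -1.64750 V)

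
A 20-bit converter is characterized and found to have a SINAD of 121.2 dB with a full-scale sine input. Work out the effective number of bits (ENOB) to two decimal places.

ENOB = (SINAD − 1.76) / 6.02 = (121.2 − 1.76)/6.02 = 19.841.

19.84 bits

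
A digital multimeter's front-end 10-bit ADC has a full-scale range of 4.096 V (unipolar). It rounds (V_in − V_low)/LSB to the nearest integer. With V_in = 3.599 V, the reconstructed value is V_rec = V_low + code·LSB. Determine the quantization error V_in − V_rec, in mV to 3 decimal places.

-1.000 mV

One LSB is 4.096 V / 1024 = 4.000 mV.
(3.599 − 0)/0.004 = 899.7500; round gives code 900.
Code 900 maps back to 0 + 900×0.004 V = 3.6 V.
V_in − V_rec = -0.001 V = -1.000 mV.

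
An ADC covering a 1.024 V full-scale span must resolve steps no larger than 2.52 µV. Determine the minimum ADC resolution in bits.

Number of steps required ≥ 1.024 V / 2.52 µV = 406349.21.
Need 2^N ≥ 406349.21; 2^18 = 262144, 2^19 = 524288.
Minimum N = 19.

19 bits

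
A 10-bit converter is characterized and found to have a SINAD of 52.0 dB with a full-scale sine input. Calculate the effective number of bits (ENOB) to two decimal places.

ENOB = (SINAD − 1.76) / 6.02 = (52.0 − 1.76)/6.02 = 8.346.

8.35 bits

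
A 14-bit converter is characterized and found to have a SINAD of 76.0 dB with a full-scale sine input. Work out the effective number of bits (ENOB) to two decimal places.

ENOB = (SINAD − 1.76) / 6.02 = (76.0 − 1.76)/6.02 = 12.332.

12.33 bits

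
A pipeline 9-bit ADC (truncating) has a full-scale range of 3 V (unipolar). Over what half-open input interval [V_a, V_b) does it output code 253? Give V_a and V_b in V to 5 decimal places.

LSB = 3/2^9 = 5.859 mV.
V_a = V_low + 253·LSB = 1.48242 V; V_b = V_low + 254·LSB = 1.48828 V.

[1.48242 V, 1.48828 V)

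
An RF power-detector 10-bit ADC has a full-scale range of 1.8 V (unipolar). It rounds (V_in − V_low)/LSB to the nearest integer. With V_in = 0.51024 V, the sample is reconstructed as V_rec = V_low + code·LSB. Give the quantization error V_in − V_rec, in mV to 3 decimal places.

0.474 mV

One LSB is 1.8 V / 1024 = 1.758 mV.
Scaled input = 290.2699 LSBs, so code = 290.
Reconstructed: 0.50976562 V.
Error = 0.51024 − 0.50976562 = 0.000474375 V = 0.474 mV.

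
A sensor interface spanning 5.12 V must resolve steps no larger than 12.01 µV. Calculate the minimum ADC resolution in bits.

Number of steps required ≥ 5.12 V / 12.01 µV = 426311.41.
Need 2^N ≥ 426311.41; 2^18 = 262144, 2^19 = 524288.
Minimum N = 19.

19 bits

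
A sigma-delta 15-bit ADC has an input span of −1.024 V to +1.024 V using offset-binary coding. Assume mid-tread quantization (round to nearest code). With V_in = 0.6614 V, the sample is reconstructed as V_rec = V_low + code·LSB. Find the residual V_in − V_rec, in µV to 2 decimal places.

One LSB is 2.048 V / 32768 = 62.50 µV.
(0.6614 − (−1.024))/6.25e-05 = 26966.4000; round gives code 26966.
V_rec = (−1.024) + 26966·6.25e-05 = 0.661375 V.
Error = 0.6614 − 0.661375 = 2.5e-05 V = 25.00 µV.

25.00 µV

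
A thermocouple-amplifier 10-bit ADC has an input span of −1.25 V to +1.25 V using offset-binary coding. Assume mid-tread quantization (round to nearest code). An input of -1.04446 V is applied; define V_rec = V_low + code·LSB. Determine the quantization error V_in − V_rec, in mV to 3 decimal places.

0.462 mV

LSB = 2.5/2^10 = 2.441 mV.
(-1.04446 − (−1.25))/0.00244141 = 84.1892; round gives code 84.
Reconstructed: -1.0449219 V.
V_in − V_rec = 0.000461875 V = 0.462 mV.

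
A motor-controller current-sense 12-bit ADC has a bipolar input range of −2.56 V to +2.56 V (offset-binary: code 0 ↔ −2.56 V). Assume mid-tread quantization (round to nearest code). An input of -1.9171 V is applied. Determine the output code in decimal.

LSB = 5.12 V / 4096 = 1.250 mV.
(-1.9171 − (−2.56)) / 0.00125 = 514.320 LSBs.
So the output code is 514.

code 514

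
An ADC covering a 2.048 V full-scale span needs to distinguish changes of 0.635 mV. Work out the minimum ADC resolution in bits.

12 bits

Number of steps required ≥ 2.048 V / 0.635 mV = 3225.20.
Need 2^N ≥ 3225.20; 2^11 = 2048, 2^12 = 4096.
Minimum N = 12.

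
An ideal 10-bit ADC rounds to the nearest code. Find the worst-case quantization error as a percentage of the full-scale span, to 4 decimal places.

Rounding → worst-case error = ½ LSB = V_FS/2^11, so 100/2048 = 0.0488281 % of full scale.

0.0488 %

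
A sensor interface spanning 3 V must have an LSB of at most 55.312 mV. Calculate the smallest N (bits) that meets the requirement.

Number of steps required ≥ 3 V / 55.312 mV = 54.24.
Need 2^N ≥ 54.24; 2^5 = 32, 2^6 = 64.
Minimum N = 6.

6 bits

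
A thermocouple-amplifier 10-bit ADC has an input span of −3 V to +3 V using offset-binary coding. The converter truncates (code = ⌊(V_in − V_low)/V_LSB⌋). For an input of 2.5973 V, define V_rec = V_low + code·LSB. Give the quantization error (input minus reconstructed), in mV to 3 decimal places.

1.597 mV

Step size: 6 V ÷ 2^10 = 5.859 mV.
Scaled input = 955.2725 LSBs, so code = 955.
Code 955 maps back to (−3) + 955×0.00585938 V = 2.5957031 V.
Difference: 0.00159687 V → 1.597 mV.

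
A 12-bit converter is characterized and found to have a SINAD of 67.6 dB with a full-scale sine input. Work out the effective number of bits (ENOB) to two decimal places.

ENOB = (SINAD − 1.76) / 6.02 = (67.6 − 1.76)/6.02 = 10.937.

10.94 bits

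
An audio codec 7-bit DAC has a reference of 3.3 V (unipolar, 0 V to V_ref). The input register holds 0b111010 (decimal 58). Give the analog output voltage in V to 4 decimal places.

LSB = 3.3 V / 2^7 = 25.781 mV.
Code 0b111010 = 58 decimal.
V_out = 0 + 58 × 0.0257812 V = 1.49531 V.

1.4953 V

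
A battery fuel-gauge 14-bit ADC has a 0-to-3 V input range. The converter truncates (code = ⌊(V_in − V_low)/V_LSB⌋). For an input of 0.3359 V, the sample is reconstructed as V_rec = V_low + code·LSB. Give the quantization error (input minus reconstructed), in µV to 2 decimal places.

84.57 µV

LSB = 3/2^14 = 183.11 µV.
(V_in − V_low)/LSB = (0.3359 − 0)/0.000183105 = 1834.4619 → code 1834 (floor).
V_rec = 0 + 1834·0.000183105 = 0.33581543 V.
Difference: 8.45703e-05 V → 84.57 µV.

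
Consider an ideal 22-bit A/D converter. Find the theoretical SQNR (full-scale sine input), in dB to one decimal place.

SNR ≈ 6.02·N + 1.76 dB = 6.02·22 + 1.76 = 134.20 dB.

134.2 dB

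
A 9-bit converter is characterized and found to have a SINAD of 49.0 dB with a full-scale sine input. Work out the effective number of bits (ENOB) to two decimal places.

ENOB = (SINAD − 1.76) / 6.02 = (49.0 − 1.76)/6.02 = 7.847.

7.85 bits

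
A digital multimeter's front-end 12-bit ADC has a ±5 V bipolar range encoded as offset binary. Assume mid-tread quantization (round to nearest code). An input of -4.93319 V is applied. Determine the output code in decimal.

With 4096 levels over 10 V, one step is 2.441 mV.
Input sits at 27.365 steps above V_low.
round(27.365) = 27.

code 27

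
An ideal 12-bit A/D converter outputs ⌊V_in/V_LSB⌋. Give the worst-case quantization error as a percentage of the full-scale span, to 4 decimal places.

0.0244 %

Truncating → worst-case error = 1 LSB = V_FS/2^12, so 100/4096 = 0.0244141 % of full scale.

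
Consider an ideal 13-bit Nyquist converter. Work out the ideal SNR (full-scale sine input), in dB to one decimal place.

SNR ≈ 6.02·N + 1.76 dB = 6.02·13 + 1.76 = 80.02 dB.

80.0 dB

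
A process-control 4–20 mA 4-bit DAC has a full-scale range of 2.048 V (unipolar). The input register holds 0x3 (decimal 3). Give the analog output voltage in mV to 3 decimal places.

384.000 mV

LSB = 2.048 V / 2^4 = 128.000 mV.
Code 0x3 = 3 decimal.
V_out = 0 + 3 × 0.128 V = 0.384 V.
= 384.000 mV.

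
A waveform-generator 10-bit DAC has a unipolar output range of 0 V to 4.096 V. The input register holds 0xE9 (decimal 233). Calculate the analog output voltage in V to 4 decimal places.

LSB = 4.096 V / 2^10 = 4.000 mV.
Code 0xE9 = 233 decimal.
V_out = 0 + 233 × 0.004 V = 0.932 V.

0.9320 V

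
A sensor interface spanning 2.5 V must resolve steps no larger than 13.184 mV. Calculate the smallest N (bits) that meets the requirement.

8 bits

Number of steps required ≥ 2.5 V / 13.184 mV = 189.62.
Need 2^N ≥ 189.62; 2^7 = 128, 2^8 = 256.
Minimum N = 8.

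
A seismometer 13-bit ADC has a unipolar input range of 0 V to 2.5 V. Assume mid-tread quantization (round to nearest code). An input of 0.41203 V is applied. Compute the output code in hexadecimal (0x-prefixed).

Full-scale span = 2.5 V; LSB = 2.5/2^13 = 305.18 µV.
Input sits at 1350.140 steps above V_low.
So the output code is 1350.
In hexadecimal (0x-prefixed): 0x546.

code 0x546 (decimal 1350)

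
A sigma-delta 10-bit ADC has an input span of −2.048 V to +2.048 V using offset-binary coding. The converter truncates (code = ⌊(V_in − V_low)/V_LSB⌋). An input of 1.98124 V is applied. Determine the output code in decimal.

LSB = 4.096 V / 1024 = 4.000 mV.
(V_in − V_low)/LSB = (1.98124 − (−2.048)) / 0.004 = 1007.310.
⌊·⌋(1007.310) = 1007.

code 1007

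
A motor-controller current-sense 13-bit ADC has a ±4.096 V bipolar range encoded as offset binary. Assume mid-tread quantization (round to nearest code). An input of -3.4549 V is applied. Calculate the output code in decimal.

code 641

Full-scale span = 8.192 V; LSB = 8.192/2^13 = 1.000 mV.
(V_in − V_low)/LSB = (-3.4549 − (−4.096)) / 0.001 = 641.100.
So the output code is 641.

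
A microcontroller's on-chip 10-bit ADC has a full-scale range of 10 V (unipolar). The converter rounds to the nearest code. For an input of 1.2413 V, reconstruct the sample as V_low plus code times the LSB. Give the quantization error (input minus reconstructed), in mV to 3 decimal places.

1.066 mV

One LSB is 10 V / 1024 = 9.766 mV.
(1.2413 − 0)/0.00976562 = 127.1091; round gives code 127.
Code 127 maps back to 0 + 127×0.00976562 V = 1.2402344 V.
Difference: 0.00106562 V → 1.066 mV.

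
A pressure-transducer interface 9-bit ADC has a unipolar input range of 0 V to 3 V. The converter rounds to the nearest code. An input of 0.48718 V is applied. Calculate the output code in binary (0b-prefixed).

code 0b1010011 (decimal 83)

Full-scale span = 3 V; LSB = 3/2^9 = 5.859 mV.
(V_in − V_low)/LSB = (0.48718 − 0) / 0.00585938 = 83.145.
So the output code is 83.
In binary (0b-prefixed): 0b1010011.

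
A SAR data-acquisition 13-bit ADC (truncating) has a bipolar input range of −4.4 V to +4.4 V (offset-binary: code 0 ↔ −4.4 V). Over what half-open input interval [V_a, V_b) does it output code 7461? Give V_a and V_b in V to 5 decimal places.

LSB = 8.8/2^13 = 1.074 mV.
V_a = V_low + 7461·LSB = 3.61475 V; V_b = V_low + 7462·LSB = 3.61582 V.

[3.61475 V, 3.61582 V)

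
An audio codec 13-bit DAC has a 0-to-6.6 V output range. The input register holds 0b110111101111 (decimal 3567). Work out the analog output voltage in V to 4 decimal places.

LSB = 6.6 V / 2^13 = 0.806 mV.
Code 0b110111101111 = 3567 decimal.
V_out = 0 + 3567 × 0.000805664 V = 2.8738 V.

2.8738 V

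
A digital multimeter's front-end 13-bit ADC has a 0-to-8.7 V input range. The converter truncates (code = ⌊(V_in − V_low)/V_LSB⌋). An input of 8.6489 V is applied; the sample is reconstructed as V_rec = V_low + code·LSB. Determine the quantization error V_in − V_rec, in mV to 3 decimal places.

LSB = 8.7/2^13 = 1.062 mV.
Scaled input = 8143.8838 LSBs, so code = 8143.
Code 8143 maps back to 0 + 8143×0.00106201 V = 8.6479614 V.
Difference: 0.000938574 V → 0.939 mV.

0.939 mV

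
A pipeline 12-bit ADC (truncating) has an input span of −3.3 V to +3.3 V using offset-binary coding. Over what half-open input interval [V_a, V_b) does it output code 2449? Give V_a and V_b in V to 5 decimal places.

LSB = 6.6/2^12 = 1.611 mV.
V_a = V_low + 2449·LSB = 0.646143 V; V_b = V_low + 2450·LSB = 0.647754 V.

[0.64614 V, 0.64775 V)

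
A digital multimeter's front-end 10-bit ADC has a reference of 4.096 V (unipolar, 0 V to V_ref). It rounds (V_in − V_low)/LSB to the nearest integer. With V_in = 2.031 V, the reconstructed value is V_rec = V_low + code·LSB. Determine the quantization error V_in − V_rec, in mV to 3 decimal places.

LSB = 4.096/2^10 = 4.000 mV.
Scaled input = 507.7500 LSBs, so code = 508.
V_rec = 0 + 508·0.004 = 2.032 V.
Difference: -0.001 V → -1.000 mV.

-1.000 mV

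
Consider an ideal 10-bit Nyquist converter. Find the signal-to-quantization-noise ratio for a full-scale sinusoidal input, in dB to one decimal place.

SNR ≈ 6.02·N + 1.76 dB = 6.02·10 + 1.76 = 61.96 dB.

62.0 dB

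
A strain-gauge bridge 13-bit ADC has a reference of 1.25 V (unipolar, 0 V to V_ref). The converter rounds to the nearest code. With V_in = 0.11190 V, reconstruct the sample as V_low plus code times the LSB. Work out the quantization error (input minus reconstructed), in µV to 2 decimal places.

One LSB is 1.25 V / 8192 = 152.59 µV.
Scaled input = 733.3478 LSBs, so code = 733.
Reconstructed: 0.11184692 V.
Error = 0.11190 − 0.11184692 = 5.30762e-05 V = 53.08 µV.

53.08 µV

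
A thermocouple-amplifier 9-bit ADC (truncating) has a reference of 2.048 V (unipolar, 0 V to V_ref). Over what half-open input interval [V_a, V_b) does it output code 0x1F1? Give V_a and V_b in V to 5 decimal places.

[1.98800 V, 1.99200 V)

LSB = 2.048/2^9 = 4.000 mV.
Code 0x1F1 = 497 decimal.
V_a = V_low + 497·LSB = 1.988 V; V_b = V_low + 498·LSB = 1.992 V.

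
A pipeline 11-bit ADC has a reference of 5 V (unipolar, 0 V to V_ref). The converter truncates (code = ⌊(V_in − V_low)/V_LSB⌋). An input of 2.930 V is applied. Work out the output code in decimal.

With 2048 levels over 5 V, one step is 2.441 mV.
(V_in − V_low)/LSB = (2.930 − 0) / 0.00244141 = 1200.128.
⌊·⌋(1200.128) = 1200.

code 1200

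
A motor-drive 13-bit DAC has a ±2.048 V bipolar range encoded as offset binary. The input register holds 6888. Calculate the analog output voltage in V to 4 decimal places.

1.3960 V

LSB = 4.096 V / 2^13 = 0.500 mV.
V_out = (−2.048) + 6888 × 0.0005 V = 1.396 V.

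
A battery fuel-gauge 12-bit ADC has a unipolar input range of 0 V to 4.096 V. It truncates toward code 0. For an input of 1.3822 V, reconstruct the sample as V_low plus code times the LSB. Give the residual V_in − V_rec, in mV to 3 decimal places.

One LSB is 4.096 V / 4096 = 1.000 mV.
(V_in − V_low)/LSB = (1.3822 − 0)/0.001 = 1382.2000 → code 1382 (floor).
V_rec = 0 + 1382·0.001 = 1.382 V.
Difference: 0.0002 V → 0.200 mV.

0.200 mV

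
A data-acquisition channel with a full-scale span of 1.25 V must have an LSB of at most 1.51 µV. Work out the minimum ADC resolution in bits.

Number of steps required ≥ 1.25 V / 1.51 µV = 827814.57.
Need 2^N ≥ 827814.57; 2^19 = 524288, 2^20 = 1048576.
Minimum N = 20.

20 bits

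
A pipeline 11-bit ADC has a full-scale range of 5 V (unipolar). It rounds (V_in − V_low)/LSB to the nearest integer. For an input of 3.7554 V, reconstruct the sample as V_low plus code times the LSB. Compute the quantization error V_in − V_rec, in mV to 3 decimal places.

Step size: 5 V ÷ 2^11 = 2.441 mV.
(V_in − V_low)/LSB = (3.7554 − 0)/0.00244141 = 1538.2118 → code 1538 (round).
V_rec = 0 + 1538·0.00244141 = 3.7548828 V.
Error = 3.7554 − 3.7548828 = 0.000517187 V = 0.517 mV.

0.517 mV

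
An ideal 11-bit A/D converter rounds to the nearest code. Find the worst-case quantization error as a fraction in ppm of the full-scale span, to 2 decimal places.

Rounding → worst-case error = ½ LSB = V_FS/2^12, so 1e+06/4096 = 244.141 ppm of full scale.

244.14 ppm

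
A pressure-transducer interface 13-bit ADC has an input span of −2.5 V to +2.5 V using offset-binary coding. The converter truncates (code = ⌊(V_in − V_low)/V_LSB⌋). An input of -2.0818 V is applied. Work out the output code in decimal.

code 685

LSB = 5 V / 8192 = 0.610 mV.
(V_in − V_low)/LSB = (-2.0818 − (−2.5)) / 0.000610352 = 685.179.
Floor → code 685.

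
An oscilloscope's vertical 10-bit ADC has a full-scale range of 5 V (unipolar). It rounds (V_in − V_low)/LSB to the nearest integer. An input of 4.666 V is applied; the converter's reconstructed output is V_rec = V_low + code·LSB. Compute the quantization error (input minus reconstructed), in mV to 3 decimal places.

-1.969 mV

Step size: 5 V ÷ 2^10 = 4.883 mV.
(V_in − V_low)/LSB = (4.666 − 0)/0.00488281 = 955.5968 → code 956 (round).
V_rec = 0 + 956·0.00488281 = 4.6679688 V.
Difference: -0.00196875 V → -1.969 mV.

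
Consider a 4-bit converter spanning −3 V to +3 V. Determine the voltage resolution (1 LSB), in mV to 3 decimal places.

375.000 mV

Full-scale span = 6 V.
LSB = 6 / 2^4 = 6 / 16 = 0.375 V = 375.000 mV.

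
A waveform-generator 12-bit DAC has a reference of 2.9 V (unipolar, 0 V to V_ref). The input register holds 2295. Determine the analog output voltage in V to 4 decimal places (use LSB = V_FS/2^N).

1.6249 V

LSB = 2.9 V / 2^12 = 0.708 mV.
V_out = 0 + 2295 × 0.000708008 V = 1.62488 V.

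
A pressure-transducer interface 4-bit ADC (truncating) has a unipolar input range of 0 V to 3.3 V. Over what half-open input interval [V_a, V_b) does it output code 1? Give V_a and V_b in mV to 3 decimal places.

[206.250 mV, 412.500 mV)

LSB = 3.3/2^4 = 206.250 mV.
V_a = V_low + 1·LSB = 0.20625 V; V_b = V_low + 2·LSB = 0.4125 V.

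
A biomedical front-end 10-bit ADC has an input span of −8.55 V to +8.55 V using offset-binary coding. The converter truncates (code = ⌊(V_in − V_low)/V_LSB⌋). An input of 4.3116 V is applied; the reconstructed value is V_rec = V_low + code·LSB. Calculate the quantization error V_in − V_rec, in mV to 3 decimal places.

3.202 mV

LSB = 17.1/2^10 = 16.699 mV.
(V_in − V_low)/LSB = (4.3116 − (−8.55))/0.0166992 = 770.1917 → code 770 (floor).
Code 770 maps back to (−8.55) + 770×0.0166992 V = 4.3083984 V.
Difference: 0.00320156 V → 3.202 mV.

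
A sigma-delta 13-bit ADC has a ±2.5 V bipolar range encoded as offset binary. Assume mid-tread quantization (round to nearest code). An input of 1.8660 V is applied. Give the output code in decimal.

LSB = 5 V / 8192 = 0.610 mV.
(V_in − V_low)/LSB = (1.8660 − (−2.5)) / 0.000610352 = 7153.254.
round(7153.254) = 7153.

code 7153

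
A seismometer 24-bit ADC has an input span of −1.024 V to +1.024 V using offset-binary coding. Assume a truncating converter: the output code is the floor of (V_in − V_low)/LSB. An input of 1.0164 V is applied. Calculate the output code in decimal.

Full-scale span = 2.048 V; LSB = 2.048/2^24 = 0.12 µV.
Input sits at 16714956.800 steps above V_low.
So the output code is 16714956.

code 16714956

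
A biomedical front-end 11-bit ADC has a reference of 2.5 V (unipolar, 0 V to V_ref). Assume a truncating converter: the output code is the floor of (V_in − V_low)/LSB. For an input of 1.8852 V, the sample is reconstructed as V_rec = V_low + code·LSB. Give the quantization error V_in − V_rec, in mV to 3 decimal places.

0.434 mV

LSB = 2.5/2^11 = 1.221 mV.
Scaled input = 1544.3558 LSBs, so code = 1544.
Reconstructed: 1.8847656 V.
Error = 1.8852 − 1.8847656 = 0.000434375 V = 0.434 mV.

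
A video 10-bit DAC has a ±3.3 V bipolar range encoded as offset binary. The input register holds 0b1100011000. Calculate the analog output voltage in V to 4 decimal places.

1.8047 V

LSB = 6.6 V / 2^10 = 6.445 mV.
Code 0b1100011000 = 792 decimal.
V_out = (−3.3) + 792 × 0.00644531 V = 1.80469 V.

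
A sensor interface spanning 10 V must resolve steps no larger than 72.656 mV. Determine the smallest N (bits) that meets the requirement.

Number of steps required ≥ 10 V / 72.656 mV = 137.63.
Need 2^N ≥ 137.63; 2^7 = 128, 2^8 = 256.
Minimum N = 8.

8 bits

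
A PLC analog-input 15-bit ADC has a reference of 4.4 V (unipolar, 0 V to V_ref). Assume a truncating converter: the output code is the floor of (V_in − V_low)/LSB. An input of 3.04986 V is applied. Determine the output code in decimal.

LSB = 4.4 V / 32768 = 134.28 µV.
(3.04986 − 0) / 0.000134277 = 22713.139 LSBs.
⌊·⌋(22713.139) = 22713.

code 22713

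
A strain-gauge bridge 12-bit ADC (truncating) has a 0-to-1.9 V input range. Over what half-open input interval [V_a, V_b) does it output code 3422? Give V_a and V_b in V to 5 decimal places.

[1.58735 V, 1.58782 V)

LSB = 1.9/2^12 = 463.87 µV.
V_a = V_low + 3422·LSB = 1.58735 V; V_b = V_low + 3423·LSB = 1.58782 V.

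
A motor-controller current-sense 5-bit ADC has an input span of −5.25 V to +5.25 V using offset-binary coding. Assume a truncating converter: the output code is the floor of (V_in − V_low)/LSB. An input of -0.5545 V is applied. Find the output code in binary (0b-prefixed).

code 0b1110 (decimal 14)

With 32 levels over 10.5 V, one step is 328.125 mV.
Input sits at 14.310 steps above V_low.
Floor → code 14.
In binary (0b-prefixed): 0b1110.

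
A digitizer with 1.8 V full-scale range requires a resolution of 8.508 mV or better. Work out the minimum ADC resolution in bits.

8 bits

Number of steps required ≥ 1.8 V / 8.508 mV = 211.57.
Need 2^N ≥ 211.57; 2^7 = 128, 2^8 = 256.
Minimum N = 8.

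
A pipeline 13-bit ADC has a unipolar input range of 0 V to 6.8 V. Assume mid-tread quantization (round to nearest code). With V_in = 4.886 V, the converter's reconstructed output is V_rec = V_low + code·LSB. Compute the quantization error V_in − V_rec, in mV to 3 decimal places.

Step size: 6.8 V ÷ 2^13 = 0.830 mV.
(4.886 − 0)/0.000830078 = 5886.1929; round gives code 5886.
Code 5886 maps back to 0 + 5886×0.000830078 V = 4.8858398 V.
Error = 4.886 − 4.8858398 = 0.000160156 V = 0.160 mV.

0.160 mV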